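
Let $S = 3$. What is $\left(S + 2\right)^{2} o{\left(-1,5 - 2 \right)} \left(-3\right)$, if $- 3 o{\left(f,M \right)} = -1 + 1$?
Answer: $0$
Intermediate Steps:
$o{\left(f,M \right)} = 0$ ($o{\left(f,M \right)} = - \frac{-1 + 1}{3} = \left(- \frac{1}{3}\right) 0 = 0$)
$\left(S + 2\right)^{2} o{\left(-1,5 - 2 \right)} \left(-3\right) = \left(3 + 2\right)^{2} \cdot 0 \left(-3\right) = 5^{2} \cdot 0 \left(-3\right) = 25 \cdot 0 \left(-3\right) = 0 \left(-3\right) = 0$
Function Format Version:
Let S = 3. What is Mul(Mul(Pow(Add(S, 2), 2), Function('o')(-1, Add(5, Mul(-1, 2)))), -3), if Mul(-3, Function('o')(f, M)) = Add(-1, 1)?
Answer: 0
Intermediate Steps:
Function('o')(f, M) = 0 (Function('o')(f, M) = Mul(Rational(-1, 3), Add(-1, 1)) = Mul(Rational(-1, 3), 0) = 0)
Mul(Mul(Pow(Add(S, 2), 2), Function('o')(-1, Add(5, Mul(-1, 2)))), -3) = Mul(Mul(Pow(Add(3, 2), 2), 0), -3) = Mul(Mul(Pow(5, 2), 0), -3) = Mul(Mul(25, 0), -3) = Mul(0, -3) = 0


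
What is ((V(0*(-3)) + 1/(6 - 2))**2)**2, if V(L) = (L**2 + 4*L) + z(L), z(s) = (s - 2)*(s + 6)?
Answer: 4879681/256 ≈ 19061.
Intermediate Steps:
z(s) = (-2 + s)*(6 + s)
V(L) = -12 + 2*L**2 + 8*L (V(L) = (L**2 + 4*L) + (-12 + L**2 + 4*L) = -12 + 2*L**2 + 8*L)
((V(0*(-3)) + 1/(6 - 2))**2)**2 = (((-12 + 2*(0*(-3))**2 + 8*(0*(-3))) + 1/(6 - 2))**2)**2 = (((-12 + 2*0**2 + 8*0) + 1/4)**2)**2 = (((-12 + 2*0 + 0) + 1/4)**2)**2 = (((-12 + 0 + 0) + 1/4)**2)**2 = ((-12 + 1/4)**2)**2 = ((-47/4)**2)**2 = (2209/16)**2 = 4879681/256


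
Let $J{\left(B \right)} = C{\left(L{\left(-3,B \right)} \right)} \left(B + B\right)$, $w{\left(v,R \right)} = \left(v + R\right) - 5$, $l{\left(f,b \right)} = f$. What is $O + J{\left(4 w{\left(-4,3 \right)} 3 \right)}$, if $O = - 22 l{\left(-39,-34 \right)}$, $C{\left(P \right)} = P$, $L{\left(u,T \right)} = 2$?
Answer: $570$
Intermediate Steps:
$w{\left(v,R \right)} = -5 + R + v$ ($w{\left(v,R \right)} = \left(R + v\right) - 5 = -5 + R + v$)
$J{\left(B \right)} = 4 B$ ($J{\left(B \right)} = 2 \left(B + B\right) = 2 \cdot 2 B = 4 B$)
$O = 858$ ($O = \left(-22\right) \left(-39\right) = 858$)
$O + J{\left(4 w{\left(-4,3 \right)} 3 \right)} = 858 + 4 \cdot 4 \left(-5 + 3 - 4\right) 3 = 858 + 4 \cdot 4 \left(-6\right) 3 = 858 + 4 \left(\left(-24\right) 3\right) = 858 + 4 \left(-72\right) = 858 - 288 = 570$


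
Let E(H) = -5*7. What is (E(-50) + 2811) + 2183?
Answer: 4959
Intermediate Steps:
E(H) = -35
(E(-50) + 2811) + 2183 = (-35 + 2811) + 2183 = 2776 + 2183 = 4959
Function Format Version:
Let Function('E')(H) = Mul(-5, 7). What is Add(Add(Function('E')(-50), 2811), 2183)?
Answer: 4959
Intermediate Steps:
Function('E')(H) = -35
Add(Add(Function('E')(-50), 2811), 2183) = Add(Add(-35, 2811), 2183) = Add(2776, 2183) = 4959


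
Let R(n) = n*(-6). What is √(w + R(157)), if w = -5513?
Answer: I*√6455 ≈ 80.343*I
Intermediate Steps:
R(n) = -6*n
√(w + R(157)) = √(-5513 - 6*157) = √(-5513 - 942) = √(-6455) = I*√6455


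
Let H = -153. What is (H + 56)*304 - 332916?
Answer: -362404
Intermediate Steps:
(H + 56)*304 - 332916 = (-153 + 56)*304 - 332916 = -97*304 - 332916 = -29488 - 332916 = -362404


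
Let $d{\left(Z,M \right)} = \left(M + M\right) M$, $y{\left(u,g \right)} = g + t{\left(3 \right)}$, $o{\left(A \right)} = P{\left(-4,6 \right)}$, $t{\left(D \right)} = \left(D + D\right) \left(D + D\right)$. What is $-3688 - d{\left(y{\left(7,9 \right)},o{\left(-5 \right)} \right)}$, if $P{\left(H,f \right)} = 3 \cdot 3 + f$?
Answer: $-4138$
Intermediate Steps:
$P{\left(H,f \right)} = 9 + f$
$t{\left(D \right)} = 4 D^{2}$ ($t{\left(D \right)} = 2 D 2 D = 4 D^{2}$)
$o{\left(A \right)} = 15$ ($o{\left(A \right)} = 9 + 6 = 15$)
$y{\left(u,g \right)} = 36 + g$ ($y{\left(u,g \right)} = g + 4 \cdot 3^{2} = g + 4 \cdot 9 = g + 36 = 36 + g$)
$d{\left(Z,M \right)} = 2 M^{2}$ ($d{\left(Z,M \right)} = 2 M M = 2 M^{2}$)
$-3688 - d{\left(y{\left(7,9 \right)},o{\left(-5 \right)} \right)} = -3688 - 2 \cdot 15^{2} = -3688 - 2 \cdot 225 = -3688 - 450 = -4138$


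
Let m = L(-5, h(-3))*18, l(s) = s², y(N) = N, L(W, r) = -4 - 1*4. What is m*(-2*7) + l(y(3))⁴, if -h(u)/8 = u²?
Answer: 8577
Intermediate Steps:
h(u) = -8*u²
L(W, r) = -8 (L(W, r) = -4 - 4 = -8)
m = -144 (m = -8*18 = -144)
m*(-2*7) + l(y(3))⁴ = -(-288)*7 + (3²)⁴ = -144*(-14) + 9⁴ = 2016 + 6561 = 8577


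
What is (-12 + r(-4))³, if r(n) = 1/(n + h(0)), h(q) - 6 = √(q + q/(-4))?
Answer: -12167/8 ≈ -1520.9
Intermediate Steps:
h(q) = 6 + √3*√q/2 (h(q) = 6 + √(q + q/(-4)) = 6 + √(q + q*(-¼)) = 6 + √(q - q/4) = 6 + √(3*q/4) = 6 + √3*√q/2)
r(n) = 1/(6 + n) (r(n) = 1/(n + (6 + √3*√0/2)) = 1/(n + (6 + (½)*√3*0)) = 1/(n + (6 + 0)) = 1/(n + 6) = 1/(6 + n))
(-12 + r(-4))³ = (-12 + 1/(6 - 4))³ = (-12 + 1/2)³ = (-12 + ½)³ = (-23/2)³ = -12167/8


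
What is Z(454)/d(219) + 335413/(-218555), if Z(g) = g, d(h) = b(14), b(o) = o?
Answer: 47264094/1529885 ≈ 30.894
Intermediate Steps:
d(h) = 14
Z(454)/d(219) + 335413/(-218555) = 454/14 + 335413/(-218555) = 454*(1/14) + 335413*(-1/218555) = 227/7 - 335413/218555 = 47264094/1529885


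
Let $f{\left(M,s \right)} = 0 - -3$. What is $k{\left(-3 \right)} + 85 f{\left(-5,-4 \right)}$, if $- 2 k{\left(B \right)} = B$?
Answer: $\frac{513}{2} \approx 256.5$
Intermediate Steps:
$k{\left(B \right)} = - \frac{B}{2}$
$f{\left(M,s \right)} = 3$ ($f{\left(M,s \right)} = 0 + 3 = 3$)
$k{\left(-3 \right)} + 85 f{\left(-5,-4 \right)} = \left(- \frac{1}{2}\right) \left(-3\right) + 85 \cdot 3 = \frac{3}{2} + 255 = \frac{513}{2}$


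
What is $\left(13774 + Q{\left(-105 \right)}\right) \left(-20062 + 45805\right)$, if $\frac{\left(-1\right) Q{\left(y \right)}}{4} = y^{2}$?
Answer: $-780682218$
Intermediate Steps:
$Q{\left(y \right)} = - 4 y^{2}$
$\left(13774 + Q{\left(-105 \right)}\right) \left(-20062 + 45805\right) = \left(13774 - 4 \left(-105\right)^{2}\right) \left(-20062 + 45805\right) = \left(13774 - 44100\right) 25743 = \left(-30326\right) 25743 = -780682218$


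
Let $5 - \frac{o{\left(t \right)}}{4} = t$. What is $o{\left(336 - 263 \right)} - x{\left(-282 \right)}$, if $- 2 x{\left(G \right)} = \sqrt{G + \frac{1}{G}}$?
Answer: $-272 + \frac{5 i \sqrt{897042}}{564} \approx -272.0 + 8.3965 i$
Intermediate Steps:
$o{\left(t \right)} = 20 - 4 t$
$x{\left(G \right)} = - \frac{\sqrt{G + \frac{1}{G}}}{2}$
$o{\left(336 - 263 \right)} - x{\left(-282 \right)} = \left(20 - 4 \left(336 - 263\right)\right) - - \frac{\sqrt{-282 + \frac{1}{-282}}}{2} = \left(20 - 4 \left(336 - 263\right)\right) - - \frac{\sqrt{-282 - \frac{1}{282}}}{2} = \left(20 - 292\right) - - \frac{\sqrt{- \frac{79525}{282}}}{2} = \left(20 - 292\right) - - \frac{\frac{5}{282} i \sqrt{897042}}{2} = -272 - - \frac{5 i \sqrt{897042}}{564} = -272 + \frac{5 i \sqrt{897042}}{564}$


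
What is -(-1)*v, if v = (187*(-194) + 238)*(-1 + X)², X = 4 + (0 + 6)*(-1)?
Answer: -324360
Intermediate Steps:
X = -2 (X = 4 + 6*(-1) = 4 - 6 = -2)
v = -324360 (v = (187*(-194) + 238)*(-1 - 2)² = (-36278 + 238)*(-3)² = -36040*9 = -324360)
-(-1)*v = -(-1)*(-324360) = -1*324360 = -324360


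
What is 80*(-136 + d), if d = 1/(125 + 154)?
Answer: -3035440/279 ≈ -10880.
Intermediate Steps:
d = 1/279 ≈ 0.0035842
80*(-136 + d) = 80*(-136 + 1/279) = 80*(-37943/279) = -3035440/279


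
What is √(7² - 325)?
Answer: 2*I*√69 ≈ 16.613*I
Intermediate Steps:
√(7² - 325) = √(49 - 325) = √(-276) = 2*I*√69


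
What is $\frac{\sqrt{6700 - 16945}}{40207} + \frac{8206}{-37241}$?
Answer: $- \frac{8206}{37241} + \frac{i \sqrt{10245}}{40207} \approx -0.22035 + 0.0025174 i$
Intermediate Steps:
$\frac{\sqrt{6700 - 16945}}{40207} + \frac{8206}{-37241} = \sqrt{-10245} \cdot \frac{1}{40207} + 8206 \left(- \frac{1}{37241}\right) = i \sqrt{10245} \cdot \frac{1}{40207} - \frac{8206}{37241} = \frac{i \sqrt{10245}}{40207} - \frac{8206}{37241} = - \frac{8206}{37241} + \frac{i \sqrt{10245}}{40207}$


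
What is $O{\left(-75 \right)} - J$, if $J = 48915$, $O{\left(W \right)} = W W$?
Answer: $-43290$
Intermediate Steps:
$O{\left(W \right)} = W^{2}$
$O{\left(-75 \right)} - J = \left(-75\right)^{2} - 48915 = 5625 - 48915 = -43290$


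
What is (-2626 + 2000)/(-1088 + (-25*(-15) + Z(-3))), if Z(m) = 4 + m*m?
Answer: 313/350 ≈ 0.89429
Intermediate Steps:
Z(m) = 4 + m²
(-2626 + 2000)/(-1088 + (-25*(-15) + Z(-3))) = (-2626 + 2000)/(-1088 + (-25*(-15) + (4 + (-3)²))) = -626/(-1088 + (375 + (4 + 9))) = -626/(-1088 + (375 + 13)) = -626/(-1088 + 388) = -626/(-700) = -626*(-1/700) = 313/350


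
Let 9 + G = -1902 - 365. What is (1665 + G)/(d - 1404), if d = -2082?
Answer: 611/3486 ≈ 0.17527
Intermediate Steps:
G = -2276 (G = -9 + (-1902 - 365) = -9 - 2267 = -2276)
(1665 + G)/(d - 1404) = (1665 - 2276)/(-2082 - 1404) = -611/(-3486) = -611*(-1/3486) = 611/3486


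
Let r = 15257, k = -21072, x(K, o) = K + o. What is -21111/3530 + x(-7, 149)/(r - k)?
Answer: -766440259/128241370 ≈ -5.9765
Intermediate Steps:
-21111/3530 + x(-7, 149)/(r - k) = -21111/3530 + (-7 + 149)/(15257 - 1*(-21072)) = -21111*1/3530 + 142/(15257 + 21072) = -21111/3530 + 142/36329 = -766440259/128241370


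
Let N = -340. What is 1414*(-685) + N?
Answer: -968930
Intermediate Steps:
1414*(-685) + N = 1414*(-685) - 340 = -968590 - 340 = -968930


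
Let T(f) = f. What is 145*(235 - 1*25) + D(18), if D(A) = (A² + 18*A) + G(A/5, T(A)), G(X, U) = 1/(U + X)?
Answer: 3358589/108 ≈ 31098.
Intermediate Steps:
D(A) = A² + 18*A + 5/(6*A) (D(A) = (A² + 18*A) + 1/(A + A/5) = (A² + 18*A) + 1/(6*A/5) = (A² + 18*A) + 5/(6*A) = A² + 18*A + 5/(6*A))
145*(235 - 1*25) + D(18) = 145*(235 - 1*25) + (18² + 18*18 + (⅚)/18) = 145*(235 - 25) + (324 + 324 + (⅚)*(1/18)) = 145*210 + (324 + 324 + 5/108) = 30450 + 69989/108 = 3358589/108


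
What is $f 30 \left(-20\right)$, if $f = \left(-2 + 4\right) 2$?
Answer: $-2400$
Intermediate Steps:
$f = 4$ ($f = 2 \cdot 2 = 4$)
$f 30 \left(-20\right) = 4 \cdot 30 \left(-20\right) = 120 \left(-20\right) = -2400$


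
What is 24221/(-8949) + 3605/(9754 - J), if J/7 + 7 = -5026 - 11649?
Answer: -1010791181/377433024 ≈ -2.6781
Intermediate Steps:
J = -116774 (J = -49 + 7*(-5026 - 11649) = -49 + 7*(-16675) = -49 - 116725 = -116774)
24221/(-8949) + 3605/(9754 - J) = 24221/(-8949) + 3605/(9754 - 1*(-116774)) = 24221*(-1/8949) + 3605/(9754 + 116774) = -24221/8949 + 3605/126528 = -1010791181/377433024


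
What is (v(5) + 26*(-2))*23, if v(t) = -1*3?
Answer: -1265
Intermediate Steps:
v(t) = -3
(v(5) + 26*(-2))*23 = (-3 + 26*(-2))*23 = (-3 - 52)*23 = -55*23 = -1265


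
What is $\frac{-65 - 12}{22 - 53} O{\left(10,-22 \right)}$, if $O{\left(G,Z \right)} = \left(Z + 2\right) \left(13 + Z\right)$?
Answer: $\frac{13860}{31} \approx 447.1$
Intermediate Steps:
$O{\left(G,Z \right)} = \left(2 + Z\right) \left(13 + Z\right)$
$\frac{-65 - 12}{22 - 53} O{\left(10,-22 \right)} = \frac{-65 - 12}{22 - 53} \left(26 + \left(-22\right)^{2} + 15 \left(-22\right)\right) = - \frac{77}{-31} \left(26 + 484 - 330\right) = \left(-77\right) \left(- \frac{1}{31}\right) 180 = \frac{77}{31} \cdot 180 = \frac{13860}{31}$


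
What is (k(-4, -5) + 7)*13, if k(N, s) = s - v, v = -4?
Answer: 78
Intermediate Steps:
k(N, s) = 4 + s (k(N, s) = s - 1*(-4) = s + 4 = 4 + s)
(k(-4, -5) + 7)*13 = ((4 - 5) + 7)*13 = (-1 + 7)*13 = 6*13 = 78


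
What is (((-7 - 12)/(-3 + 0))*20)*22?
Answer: 8360/3 ≈ 2786.7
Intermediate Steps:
(((-7 - 12)/(-3 + 0))*20)*22 = (-19/(-3)*20)*22 = (-19*(-⅓)*20)*22 = ((19/3)*20)*22 = (380/3)*22 = 8360/3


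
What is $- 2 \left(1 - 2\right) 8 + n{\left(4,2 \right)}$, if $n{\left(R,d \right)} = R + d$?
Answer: $22$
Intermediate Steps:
$- 2 \left(1 - 2\right) 8 + n{\left(4,2 \right)} = - 2 \left(1 - 2\right) 8 + \left(4 + 2\right) = \left(-2\right) \left(-1\right) 8 + 6 = 2 \cdot 8 + 6 = 16 + 6 = 22$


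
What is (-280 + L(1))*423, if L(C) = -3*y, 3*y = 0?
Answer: -118440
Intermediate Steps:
y = 0 (y = (1/3)*0 = 0)
L(C) = 0 (L(C) = -3*0 = 0)
(-280 + L(1))*423 = (-280 + 0)*423 = -280*423 = -118440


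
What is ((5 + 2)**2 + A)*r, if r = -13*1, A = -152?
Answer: 1339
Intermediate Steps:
r = -13
((5 + 2)**2 + A)*r = ((5 + 2)**2 - 152)*(-13) = (7**2 - 152)*(-13) = (49 - 152)*(-13) = -103*(-13) = 1339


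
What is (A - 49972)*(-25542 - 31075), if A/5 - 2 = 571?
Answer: 2667057019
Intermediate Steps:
A = 2865 (A = 10 + 5*571 = 10 + 2855 = 2865)
(A - 49972)*(-25542 - 31075) = (2865 - 49972)*(-25542 - 31075) = -47107*(-56617) = 2667057019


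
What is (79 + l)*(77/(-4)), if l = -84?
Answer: 385/4 ≈ 96.250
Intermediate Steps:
(79 + l)*(77/(-4)) = (79 - 84)*(77/(-4)) = -385*(-1)/4 = -5*(-77/4) = 385/4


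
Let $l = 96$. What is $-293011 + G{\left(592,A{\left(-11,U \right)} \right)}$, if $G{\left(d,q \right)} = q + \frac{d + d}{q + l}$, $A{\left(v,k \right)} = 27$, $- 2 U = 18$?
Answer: $- \frac{36035848}{123} \approx -2.9297 \cdot 10^{5}$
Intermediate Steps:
$U = -9$ ($U = \left(- \frac{1}{2}\right) 18 = -9$)
$G{\left(d,q \right)} = q + \frac{2 d}{96 + q}$ ($G{\left(d,q \right)} = q + \frac{d + d}{q + 96} = q + \frac{2 d}{96 + q}$)
$-293011 + G{\left(592,A{\left(-11,U \right)} \right)} = -293011 + \frac{27^{2} + 2 \cdot 592 + 96 \cdot 27}{96 + 27} = -293011 + \frac{729 + 1184 + 2592}{123} = -293011 + \frac{1}{123} \cdot 4505 = -293011 + \frac{4505}{123} = - \frac{36035848}{123}$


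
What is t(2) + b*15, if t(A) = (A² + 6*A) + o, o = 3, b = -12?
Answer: -161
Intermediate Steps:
t(A) = 3 + A² + 6*A (t(A) = (A² + 6*A) + 3 = 3 + A² + 6*A)
t(2) + b*15 = (3 + 2² + 6*2) - 12*15 = (3 + 4 + 12) - 180 = 19 - 180 = -161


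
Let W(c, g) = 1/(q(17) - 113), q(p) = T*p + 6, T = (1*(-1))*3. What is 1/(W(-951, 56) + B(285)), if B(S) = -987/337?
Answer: -53246/156283 ≈ -0.34070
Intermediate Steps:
T = -3 (T = -1*3 = -3)
q(p) = 6 - 3*p (q(p) = -3*p + 6 = 6 - 3*p)
W(c, g) = -1/158 (W(c, g) = 1/((6 - 3*17) - 113) = 1/((6 - 51) - 113) = 1/(-45 - 113) = 1/(-158) = -1/158)
B(S) = -987/337 (B(S) = -987*1/337 = -987/337)
1/(W(-951, 56) + B(285)) = 1/(-1/158 - 987/337) = 1/(-156283/53246) = -53246/156283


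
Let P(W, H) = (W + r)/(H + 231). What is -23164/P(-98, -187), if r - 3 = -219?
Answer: 509608/157 ≈ 3245.9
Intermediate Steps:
r = -216 (r = 3 - 219 = -216)
P(W, H) = (-216 + W)/(231 + H) (P(W, H) = (W - 216)/(H + 231) = (-216 + W)/(231 + H))
-23164/P(-98, -187) = -23164*(231 - 187)/(-216 - 98) = -23164/(-314/44) = -23164/((1/44)*(-314)) = -23164/(-157/22) = -23164*(-22/157) = 509608/157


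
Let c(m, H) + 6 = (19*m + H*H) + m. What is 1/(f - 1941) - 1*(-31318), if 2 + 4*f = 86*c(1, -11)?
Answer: 30096599/961 ≈ 31318.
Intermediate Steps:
c(m, H) = -6 + H**2 + 20*m (c(m, H) = -6 + ((19*m + H*H) + m) = -6 + ((19*m + H**2) + m) = -6 + ((H**2 + 19*m) + m) = -6 + (H**2 + 20*m) = -6 + H**2 + 20*m)
f = 2902 (f = -1/2 + (86*(-6 + (-11)**2 + 20*1))/4 = -1/2 + (86*(-6 + 121 + 20))/4 = -1/2 + (86*135)/4 = -1/2 + (1/4)*11610 = -1/2 + 5805/2 = 2902)
1/(f - 1941) - 1*(-31318) = 1/(2902 - 1941) - 1*(-31318) = 1/961 + 31318 = 30096599/961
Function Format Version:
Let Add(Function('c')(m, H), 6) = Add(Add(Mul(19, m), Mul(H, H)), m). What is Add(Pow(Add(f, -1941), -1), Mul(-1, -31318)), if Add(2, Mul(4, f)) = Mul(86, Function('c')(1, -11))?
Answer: Rational(30096599, 961) ≈ 31318.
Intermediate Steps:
Function('c')(m, H) = Add(-6, Pow(H, 2), Mul(20, m)) (Function('c')(m, H) = Add(-6, Add(Add(Mul(19, m), Mul(H, H)), m)) = Add(-6, Add(Add(Mul(19, m), Pow(H, 2)), m)) = Add(-6, Add(Add(Pow(H, 2), Mul(19, m)), m)) = Add(-6, Add(Pow(H, 2), Mul(20, m))) = Add(-6, Pow(H, 2), Mul(20, m)))
f = 2902 (f = Add(Rational(-1, 2), Mul(Rational(1, 4), Mul(86, Add(-6, Pow(-11, 2), Mul(20, 1))))) = Add(Rational(-1, 2), Mul(Rational(1, 4), Mul(86, Add(-6, 121, 20)))) = Add(Rational(-1, 2), Mul(Rational(1, 4), Mul(86, 135))) = Add(Rational(-1, 2), Mul(Rational(1, 4), 11610)) = Add(Rational(-1, 2), Rational(5805, 2)) = 2902)
Add(Pow(Add(f, -1941), -1), Mul(-1, -31318)) = Add(Pow(Add(2902, -1941), -1), Mul(-1, -31318)) = Add(Pow(961, -1), 31318) = Add(Rational(1, 961), 31318) = Rational(30096599, 961)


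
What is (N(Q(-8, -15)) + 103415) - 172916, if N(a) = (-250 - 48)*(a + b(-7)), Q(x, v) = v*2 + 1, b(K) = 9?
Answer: -63541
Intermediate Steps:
Q(x, v) = 1 + 2*v (Q(x, v) = 2*v + 1 = 1 + 2*v)
N(a) = -2682 - 298*a (N(a) = (-250 - 48)*(a + 9) = -298*(9 + a) = -2682 - 298*a)
(N(Q(-8, -15)) + 103415) - 172916 = ((-2682 - 298*(1 + 2*(-15))) + 103415) - 172916 = ((-2682 - 298*(1 - 30)) + 103415) - 172916 = ((-2682 - 298*(-29)) + 103415) - 172916 = ((-2682 + 8642) + 103415) - 172916 = (5960 + 103415) - 172916 = 109375 - 172916 = -63541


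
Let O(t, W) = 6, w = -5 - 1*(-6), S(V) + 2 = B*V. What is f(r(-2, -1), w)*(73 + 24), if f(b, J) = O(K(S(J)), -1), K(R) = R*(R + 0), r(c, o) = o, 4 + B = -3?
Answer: 582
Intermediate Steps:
B = -7 (B = -4 - 3 = -7)
S(V) = -2 - 7*V
K(R) = R² (K(R) = R*R = R²)
w = 1 (w = -5 + 6 = 1)
f(b, J) = 6
f(r(-2, -1), w)*(73 + 24) = 6*(73 + 24) = 6*97 = 582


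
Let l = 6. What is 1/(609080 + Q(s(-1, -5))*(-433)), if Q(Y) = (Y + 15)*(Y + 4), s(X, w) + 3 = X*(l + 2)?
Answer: 1/621204 ≈ 1.6098e-6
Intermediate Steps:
s(X, w) = -3 + 8*X (s(X, w) = -3 + X*(6 + 2) = -3 + X*8 = -3 + 8*X)
Q(Y) = (4 + Y)*(15 + Y) (Q(Y) = (15 + Y)*(4 + Y) = (4 + Y)*(15 + Y))
1/(609080 + Q(s(-1, -5))*(-433)) = 1/(609080 + (60 + (-3 + 8*(-1))² + 19*(-3 + 8*(-1)))*(-433)) = 1/(609080 + (60 + (-3 - 8)² + 19*(-3 - 8))*(-433)) = 1/(609080 + (60 + (-11)² + 19*(-11))*(-433)) = 1/(609080 + (60 + 121 - 209)*(-433)) = 1/(609080 - 28*(-433)) = 1/(609080 + 12124) = 1/621204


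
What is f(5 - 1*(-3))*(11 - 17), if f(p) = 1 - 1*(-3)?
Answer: -24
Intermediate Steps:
f(p) = 4 (f(p) = 1 + 3 = 4)
f(5 - 1*(-3))*(11 - 17) = 4*(11 - 17) = 4*(-6) = -24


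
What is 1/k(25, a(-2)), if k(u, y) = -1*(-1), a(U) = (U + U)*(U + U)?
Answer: 1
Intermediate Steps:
a(U) = 4*U**2 (a(U) = (2*U)*(2*U) = 4*U**2)
k(u, y) = 1
1/k(25, a(-2)) = 1/1 = 1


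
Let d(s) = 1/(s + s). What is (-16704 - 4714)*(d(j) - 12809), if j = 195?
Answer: 53496905881/195 ≈ 2.7434e+8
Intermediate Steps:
d(s) = 1/(2*s)
(-16704 - 4714)*(d(j) - 12809) = (-16704 - 4714)*((½)/195 - 12809) = -21418*((½)*(1/195) - 12809) = -21418*(1/390 - 12809) = -21418*(-4995509/390) = 53496905881/195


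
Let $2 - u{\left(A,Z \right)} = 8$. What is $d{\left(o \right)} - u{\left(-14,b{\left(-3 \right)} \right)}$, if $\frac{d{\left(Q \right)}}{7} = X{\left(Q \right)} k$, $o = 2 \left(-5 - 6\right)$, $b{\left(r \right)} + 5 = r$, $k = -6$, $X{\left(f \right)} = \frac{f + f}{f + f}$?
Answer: $-36$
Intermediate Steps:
$X{\left(f \right)} = 1$ ($X{\left(f \right)} = \frac{2 f}{2 f} = 2 f \frac{1}{2 f} = 1$)
$b{\left(r \right)} = -5 + r$
$u{\left(A,Z \right)} = -6$ ($u{\left(A,Z \right)} = 2 - 8 = -6$)
$o = -22$ ($o = 2 \left(-5 - 6\right) = 2 \left(-11\right) = -22$)
$d{\left(Q \right)} = -42$ ($d{\left(Q \right)} = 7 \cdot 1 \left(-6\right) = 7 \left(-6\right) = -42$)
$d{\left(o \right)} - u{\left(-14,b{\left(-3 \right)} \right)} = -42 - -6 = -42 + 6 = -36$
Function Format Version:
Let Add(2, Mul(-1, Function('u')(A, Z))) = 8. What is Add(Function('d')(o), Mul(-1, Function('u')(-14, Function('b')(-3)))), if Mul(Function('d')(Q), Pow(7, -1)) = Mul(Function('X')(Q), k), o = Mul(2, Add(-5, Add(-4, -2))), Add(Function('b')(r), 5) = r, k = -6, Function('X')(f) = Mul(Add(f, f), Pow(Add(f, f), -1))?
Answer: -36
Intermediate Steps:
Function('X')(f) = 1 (Function('X')(f) = Mul(Mul(2, f), Pow(Mul(2, f), -1)) = Mul(Mul(2, f), Mul(Rational(1, 2), Pow(f, -1))) = 1)
Function('b')(r) = Add(-5, r)
Function('u')(A, Z) = -6 (Function('u')(A, Z) = Add(2, Mul(-1, 8)) = Add(2, -8) = -6)
o = -22 (o = Mul(2, Add(-5, -6)) = Mul(2, -11) = -22)
Function('d')(Q) = -42 (Function('d')(Q) = Mul(7, Mul(1, -6)) = Mul(7, -6) = -42)
Add(Function('d')(o), Mul(-1, Function('u')(-14, Function('b')(-3)))) = Add(-42, Mul(-1, -6)) = Add(-42, 6) = -36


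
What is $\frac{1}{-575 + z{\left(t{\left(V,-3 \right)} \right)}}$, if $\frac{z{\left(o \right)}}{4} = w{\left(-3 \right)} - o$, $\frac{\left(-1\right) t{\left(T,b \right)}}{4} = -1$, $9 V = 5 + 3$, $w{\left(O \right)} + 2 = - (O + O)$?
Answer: $- \frac{1}{575} \approx -0.0017391$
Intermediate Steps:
$w{\left(O \right)} = -2 - 2 O$ ($w{\left(O \right)} = -2 - \left(O + O\right) = -2 - 2 O$)
$V = \frac{8}{9}$ ($V = \frac{5 + 3}{9} = \frac{1}{9} \cdot 8 = \frac{8}{9} \approx 0.88889$)
$t{\left(T,b \right)} = 4$ ($t{\left(T,b \right)} = \left(-4\right) \left(-1\right) = 4$)
$z{\left(o \right)} = 16 - 4 o$ ($z{\left(o \right)} = 4 \left(\left(-2 - -6\right) - o\right) = 4 \left(\left(-2 + 6\right) - o\right) = 4 \left(4 - o\right) = 16 - 4 o$)
$\frac{1}{-575 + z{\left(t{\left(V,-3 \right)} \right)}} = \frac{1}{-575 + \left(16 - 16\right)} = \frac{1}{-575 + 0} = \frac{1}{-575} = - \frac{1}{575}$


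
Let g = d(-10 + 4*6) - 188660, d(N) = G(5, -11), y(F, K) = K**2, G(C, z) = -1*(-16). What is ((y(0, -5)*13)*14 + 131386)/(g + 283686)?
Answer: 67968/47521 ≈ 1.4303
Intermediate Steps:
G(C, z) = 16
d(N) = 16
g = -188644 (g = 16 - 188660 = -188644)
((y(0, -5)*13)*14 + 131386)/(g + 283686) = (((-5)**2*13)*14 + 131386)/(-188644 + 283686) = ((25*13)*14 + 131386)/95042 = (325*14 + 131386)*(1/95042) = (4550 + 131386)*(1/95042) = 135936*(1/95042) = 67968/47521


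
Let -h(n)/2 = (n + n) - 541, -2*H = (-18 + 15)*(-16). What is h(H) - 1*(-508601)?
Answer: 509779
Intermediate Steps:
H = -24 (H = -(-18 + 15)*(-16)/2 = -(-3)*(-16)/2 = -½*48 = -24)
h(n) = 1082 - 4*n (h(n) = -2*((n + n) - 541) = -2*(2*n - 541) = -2*(-541 + 2*n) = 1082 - 4*n)
h(H) - 1*(-508601) = (1082 - 4*(-24)) - 1*(-508601) = (1082 + 96) + 508601 = 1178 + 508601 = 509779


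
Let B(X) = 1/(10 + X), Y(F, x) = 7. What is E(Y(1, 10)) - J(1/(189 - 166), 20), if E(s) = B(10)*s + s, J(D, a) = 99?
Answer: -1833/20 ≈ -91.650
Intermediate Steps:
E(s) = 21*s/20 (E(s) = s/(10 + 10) + s = s/20 + s = 21*s/20)
E(Y(1, 10)) - J(1/(189 - 166), 20) = (21/20)*7 - 1*99 = 147/20 - 99 = -1833/20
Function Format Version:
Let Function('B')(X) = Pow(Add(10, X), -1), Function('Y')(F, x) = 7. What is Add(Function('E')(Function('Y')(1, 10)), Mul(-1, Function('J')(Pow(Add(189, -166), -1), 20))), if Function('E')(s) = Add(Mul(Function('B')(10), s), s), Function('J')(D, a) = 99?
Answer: Rational(-1833, 20) ≈ -91.650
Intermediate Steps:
Function('E')(s) = Mul(Rational(21, 20), s) (Function('E')(s) = Add(Mul(Pow(Add(10, 10), -1), s), s) = Add(Mul(Pow(20, -1), s), s) = Add(Mul(Rational(1, 20), s), s) = Mul(Rational(21, 20), s))
Add(Function('E')(Function('Y')(1, 10)), Mul(-1, Function('J')(Pow(Add(189, -166), -1), 20))) = Add(Mul(Rational(21, 20), 7), Mul(-1, 99)) = Add(Rational(147, 20), -99) = Rational(-1833, 20)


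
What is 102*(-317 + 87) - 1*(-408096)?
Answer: 384636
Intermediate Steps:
102*(-317 + 87) - 1*(-408096) = 102*(-230) + 408096 = -23460 + 408096 = 384636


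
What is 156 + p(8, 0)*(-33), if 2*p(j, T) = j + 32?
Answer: -504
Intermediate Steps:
p(j, T) = 16 + j/2 (p(j, T) = (j + 32)/2 = (32 + j)/2 = 16 + j/2)
156 + p(8, 0)*(-33) = 156 + (16 + (½)*8)*(-33) = 156 + (16 + 4)*(-33) = 156 + 20*(-33) = 156 - 660 = -504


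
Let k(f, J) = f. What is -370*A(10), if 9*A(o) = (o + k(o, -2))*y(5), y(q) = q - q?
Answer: 0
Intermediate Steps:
y(q) = 0
A(o) = 0 (A(o) = ((o + o)*0)/9 = ((2*o)*0)/9 = (⅑)*0 = 0)
-370*A(10) = -370*0 = 0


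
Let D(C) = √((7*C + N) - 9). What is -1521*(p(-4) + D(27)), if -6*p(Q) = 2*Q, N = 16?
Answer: -23322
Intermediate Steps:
p(Q) = -Q/3
D(C) = √(7 + 7*C) (D(C) = √((7*C + 16) - 9) = √((16 + 7*C) - 9) = √(7 + 7*C))
-1521*(p(-4) + D(27)) = -1521*(-⅓*(-4) + √(7 + 7*27)) = -1521*(4/3 + √(7 + 189)) = -1521*(4/3 + √196) = -1521*(4/3 + 14) = -1521*46/3 = -23322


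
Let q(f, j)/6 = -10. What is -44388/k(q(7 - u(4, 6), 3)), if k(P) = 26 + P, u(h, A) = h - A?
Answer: 22194/17 ≈ 1305.5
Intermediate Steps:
q(f, j) = -60 (q(f, j) = 6*(-10) = -60)
-44388/k(q(7 - u(4, 6), 3)) = -44388/(26 - 60) = -44388/(-34) = -44388*(-1/34) = 22194/17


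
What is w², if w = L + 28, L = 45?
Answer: 5329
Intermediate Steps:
w = 73 (w = 45 + 28 = 73)
w² = 73² = 5329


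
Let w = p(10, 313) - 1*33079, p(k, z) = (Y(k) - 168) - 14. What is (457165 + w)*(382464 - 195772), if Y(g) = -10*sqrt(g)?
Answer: 79139485568 - 1866920*sqrt(10) ≈ 7.9134e+10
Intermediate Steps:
p(k, z) = -182 - 10*sqrt(k) (p(k, z) = (-10*sqrt(k) - 168) - 14 = (-168 - 10*sqrt(k)) - 14 = -182 - 10*sqrt(k))
w = -33261 - 10*sqrt(10) (w = (-182 - 10*sqrt(10)) - 1*33079 = (-182 - 10*sqrt(10)) - 33079 = -33261 - 10*sqrt(10) ≈ -33293.)
(457165 + w)*(382464 - 195772) = (457165 + (-33261 - 10*sqrt(10)))*(382464 - 195772) = (423904 - 10*sqrt(10))*186692 = 79139485568 - 1866920*sqrt(10)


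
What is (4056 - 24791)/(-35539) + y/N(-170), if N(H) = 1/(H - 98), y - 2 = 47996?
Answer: -457154626361/35539 ≈ -1.2863e+7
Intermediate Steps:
y = 47998 (y = 2 + 47996 = 47998)
N(H) = 1/(-98 + H)
(4056 - 24791)/(-35539) + y/N(-170) = (4056 - 24791)/(-35539) + 47998/(1/(-98 - 170)) = -20735*(-1/35539) + 47998/(1/(-268)) = 20735/35539 + 47998/(-1/268) = 20735/35539 + 47998*(-268) = 20735/35539 - 12863464 = -457154626361/35539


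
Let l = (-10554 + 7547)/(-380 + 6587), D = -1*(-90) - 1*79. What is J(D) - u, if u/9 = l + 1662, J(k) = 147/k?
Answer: -340025748/22759 ≈ -14940.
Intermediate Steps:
D = 11 (D = 90 - 79 = 11)
l = -3007/6207 ≈ -0.48445
u = 30939081/2069 (u = 9*(-3007/6207 + 1662) = 9*(10313027/6207) = 30939081/2069 ≈ 14954.)
J(D) - u = 147/11 - 1*30939081/2069 = 147*(1/11) - 30939081/2069 = 147/11 - 30939081/2069 = -340025748/22759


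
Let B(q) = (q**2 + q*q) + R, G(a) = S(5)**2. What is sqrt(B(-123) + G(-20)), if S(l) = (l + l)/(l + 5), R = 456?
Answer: sqrt(30715) ≈ 175.26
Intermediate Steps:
S(l) = 2*l/(5 + l) (S(l) = (2*l)/(5 + l) = 2*l/(5 + l))
G(a) = 1 (G(a) = (2*5/(5 + 5))**2 = (2*5/10)**2 = (2*5*(1/10))**2 = 1**2 = 1)
B(q) = 456 + 2*q**2 (B(q) = (q**2 + q*q) + 456 = (q**2 + q**2) + 456 = 2*q**2 + 456 = 456 + 2*q**2)
sqrt(B(-123) + G(-20)) = sqrt((456 + 2*(-123)**2) + 1) = sqrt((456 + 2*15129) + 1) = sqrt((456 + 30258) + 1) = sqrt(30714 + 1) = sqrt(30715)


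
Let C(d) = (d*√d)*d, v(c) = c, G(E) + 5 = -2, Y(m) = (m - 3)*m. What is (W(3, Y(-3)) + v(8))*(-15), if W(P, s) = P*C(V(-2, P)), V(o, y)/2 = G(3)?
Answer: -120 - 8820*I*√14 ≈ -120.0 - 33001.0*I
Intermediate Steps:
Y(m) = m*(-3 + m) (Y(m) = (-3 + m)*m = m*(-3 + m))
G(E) = -7 (G(E) = -5 - 2 = -7)
V(o, y) = -14 (V(o, y) = 2*(-7) = -14)
C(d) = d^(5/2) (C(d) = d^(3/2)*d = d^(5/2))
W(P, s) = 196*I*P*√14 (W(P, s) = P*(-14)^(5/2) = P*(196*I*√14) = 196*I*P*√14)
(W(3, Y(-3)) + v(8))*(-15) = (196*I*3*√14 + 8)*(-15) = (588*I*√14 + 8)*(-15) = (8 + 588*I*√14)*(-15) = -120 - 8820*I*√14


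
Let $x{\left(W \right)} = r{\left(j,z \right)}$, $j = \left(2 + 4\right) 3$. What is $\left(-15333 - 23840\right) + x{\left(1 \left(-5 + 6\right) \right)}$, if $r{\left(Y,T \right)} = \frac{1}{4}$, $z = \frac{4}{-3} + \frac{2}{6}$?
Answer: $- \frac{156691}{4} \approx -39173.0$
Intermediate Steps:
$z = -1$ ($z = 4 \left(- \frac{1}{3}\right) + 2 \cdot \frac{1}{6} = - \frac{4}{3} + \frac{1}{3} = -1$)
$j = 18$ ($j = 6 \cdot 3 = 18$)
$r{\left(Y,T \right)} = \frac{1}{4}$
$x{\left(W \right)} = \frac{1}{4}$
$\left(-15333 - 23840\right) + x{\left(1 \left(-5 + 6\right) \right)} = \left(-15333 - 23840\right) + \frac{1}{4} = -39173 + \frac{1}{4} = - \frac{156691}{4}$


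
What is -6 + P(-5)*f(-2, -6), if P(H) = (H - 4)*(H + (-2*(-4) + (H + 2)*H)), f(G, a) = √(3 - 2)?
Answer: -168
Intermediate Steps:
f(G, a) = 1 (f(G, a) = √1 = 1)
P(H) = (-4 + H)*(8 + H + H*(2 + H)) (P(H) = (-4 + H)*(H + (8 + (2 + H)*H)) = (-4 + H)*(H + (8 + H*(2 + H))) = (-4 + H)*(8 + H + H*(2 + H)))
-6 + P(-5)*f(-2, -6) = -6 + (-32 + (-5)³ - 1*(-5)² - 4*(-5))*1 = -6 + (-32 - 125 - 1*25 + 20)*1 = -6 + (-32 - 125 - 25 + 20)*1 = -6 - 162*1 = -6 - 162 = -168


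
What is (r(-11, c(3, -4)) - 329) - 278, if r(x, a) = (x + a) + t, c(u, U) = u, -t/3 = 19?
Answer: -672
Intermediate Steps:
t = -57 (t = -3*19 = -57)
r(x, a) = -57 + a + x (r(x, a) = (x + a) - 57 = (a + x) - 57 = -57 + a + x)
(r(-11, c(3, -4)) - 329) - 278 = ((-57 + 3 - 11) - 329) - 278 = (-65 - 329) - 278 = -394 - 278 = -672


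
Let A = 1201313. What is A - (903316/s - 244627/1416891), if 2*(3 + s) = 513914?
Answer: 218683893256461992/182037905007 ≈ 1.2013e+6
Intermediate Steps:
s = 256954 (s = -3 + (½)*513914 = -3 + 256957 = 256954)
A - (903316/s - 244627/1416891) = 1201313 - (903316/256954 - 244627/1416891) = 1201313 - (903316*(1/256954) - 244627*1/1416891) = 1201313 - (451658/128477 - 244627/1416891) = 1201313 - 1*608521212199/182037905007 = 1201313 - 608521212199/182037905007 = 218683893256461992/182037905007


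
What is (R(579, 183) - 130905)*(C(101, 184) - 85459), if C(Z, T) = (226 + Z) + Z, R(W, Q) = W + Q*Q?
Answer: 8234146947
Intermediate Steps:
R(W, Q) = W + Q²
C(Z, T) = 226 + 2*Z
(R(579, 183) - 130905)*(C(101, 184) - 85459) = ((579 + 183²) - 130905)*((226 + 2*101) - 85459) = ((579 + 33489) - 130905)*((226 + 202) - 85459) = (34068 - 130905)*(428 - 85459) = -96837*(-85031) = 8234146947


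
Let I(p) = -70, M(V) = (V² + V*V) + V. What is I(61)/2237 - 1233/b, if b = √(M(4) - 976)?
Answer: -70/2237 + 1233*I*√235/470 ≈ -0.031292 + 40.216*I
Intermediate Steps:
M(V) = V + 2*V² (M(V) = (V² + V²) + V = 2*V² + V = V + 2*V²)
b = 2*I*√235 (b = √(4*(1 + 2*4) - 976) = √(4*(1 + 8) - 976) = √(4*9 - 976) = √(36 - 976) = √(-940) = 2*I*√235 ≈ 30.659*I)
I(61)/2237 - 1233/b = -70/2237 - 1233*(-I*√235/470) = -70*1/2237 - (-1233)*I*√235/470 = -70/2237 + 1233*I*√235/470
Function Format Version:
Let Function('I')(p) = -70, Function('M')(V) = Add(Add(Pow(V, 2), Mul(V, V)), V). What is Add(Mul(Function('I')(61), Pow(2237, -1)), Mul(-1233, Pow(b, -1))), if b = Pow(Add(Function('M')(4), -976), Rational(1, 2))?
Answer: Add(Rational(-70, 2237), Mul(Rational(1233, 470), I, Pow(235, Rational(1, 2)))) ≈ Add(-0.031292, Mul(40.216, I))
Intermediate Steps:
Function('M')(V) = Add(V, Mul(2, Pow(V, 2))) (Function('M')(V) = Add(Add(Pow(V, 2), Pow(V, 2)), V) = Add(Mul(2, Pow(V, 2)), V) = Add(V, Mul(2, Pow(V, 2))))
b = Mul(2, I, Pow(235, Rational(1, 2))) (b = Pow(Add(Mul(4, Add(1, Mul(2, 4))), -976), Rational(1, 2)) = Pow(Add(Mul(4, Add(1, 8)), -976), Rational(1, 2)) = Pow(Add(Mul(4, 9), -976), Rational(1, 2)) = Pow(Add(36, -976), Rational(1, 2)) = Pow(-940, Rational(1, 2)) = Mul(2, I, Pow(235, Rational(1, 2))) ≈ Mul(30.659, I))
Add(Mul(Function('I')(61), Pow(2237, -1)), Mul(-1233, Pow(b, -1))) = Add(Mul(-70, Pow(2237, -1)), Mul(-1233, Pow(Mul(2, I, Pow(235, Rational(1, 2))), -1))) = Add(Mul(-70, Rational(1, 2237)), Mul(-1233, Mul(Rational(-1, 470), I, Pow(235, Rational(1, 2))))) = Add(Rational(-70, 2237), Mul(Rational(1233, 470), I, Pow(235, Rational(1, 2))))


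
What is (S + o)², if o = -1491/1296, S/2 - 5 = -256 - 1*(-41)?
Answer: 33101071969/186624 ≈ 1.7737e+5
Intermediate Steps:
S = -420 (S = 10 + 2*(-256 - 1*(-41)) = 10 + 2*(-256 + 41) = 10 + 2*(-215) = 10 - 430 = -420)
o = -497/432 (o = -1491*1/1296 = -497/432 ≈ -1.1505)
(S + o)² = (-420 - 497/432)² = (-181937/432)² = 33101071969/186624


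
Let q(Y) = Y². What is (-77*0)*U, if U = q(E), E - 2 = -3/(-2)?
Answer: 0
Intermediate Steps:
E = 7/2 (E = 2 - 3/(-2) = 2 - 3*(-½) = 2 + 3/2 = 7/2 ≈ 3.5000)
U = 49/4 (U = (7/2)² = 49/4 ≈ 12.250)
(-77*0)*U = -77*0*(49/4) = 0*(49/4) = 0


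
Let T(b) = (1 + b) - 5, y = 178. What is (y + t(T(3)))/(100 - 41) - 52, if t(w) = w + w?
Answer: -2892/59 ≈ -49.017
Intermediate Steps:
T(b) = -4 + b
t(w) = 2*w
(y + t(T(3)))/(100 - 41) - 52 = (178 + 2*(-4 + 3))/(100 - 41) - 52 = (178 + 2*(-1))/59 - 52 = (178 - 2)*(1/59) - 52 = 176*(1/59) - 52 = 176/59 - 52 = -2892/59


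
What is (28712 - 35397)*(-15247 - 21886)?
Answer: 248234105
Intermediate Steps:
(28712 - 35397)*(-15247 - 21886) = -6685*(-37133) = 248234105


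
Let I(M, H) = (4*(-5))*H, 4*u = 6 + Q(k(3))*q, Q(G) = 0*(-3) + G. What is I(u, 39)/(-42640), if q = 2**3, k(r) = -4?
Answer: 3/164 ≈ 0.018293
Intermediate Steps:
q = 8
Q(G) = G (Q(G) = 0 + G = G)
u = -13/2 (u = (6 - 4*8)/4 = (6 - 32)/4 = (1/4)*(-26) = -13/2 ≈ -6.5000)
I(M, H) = -20*H
I(u, 39)/(-42640) = -20*39/(-42640) = -780*(-1/42640) = 3/164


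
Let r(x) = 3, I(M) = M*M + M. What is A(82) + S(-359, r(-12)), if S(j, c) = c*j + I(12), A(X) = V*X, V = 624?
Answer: 50247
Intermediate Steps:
I(M) = M + M**2 (I(M) = M**2 + M = M + M**2)
A(X) = 624*X
S(j, c) = 156 + c*j (S(j, c) = c*j + 12*(1 + 12) = c*j + 12*13 = c*j + 156 = 156 + c*j)
A(82) + S(-359, r(-12)) = 624*82 + (156 + 3*(-359)) = 51168 + (156 - 1077) = 51168 - 921 = 50247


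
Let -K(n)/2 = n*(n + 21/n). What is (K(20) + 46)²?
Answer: 633616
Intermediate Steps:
K(n) = -2*n*(n + 21/n)
(K(20) + 46)² = ((-42 - 2*20²) + 46)² = ((-42 - 2*400) + 46)² = ((-42 - 800) + 46)² = (-842 + 46)² = (-796)² = 633616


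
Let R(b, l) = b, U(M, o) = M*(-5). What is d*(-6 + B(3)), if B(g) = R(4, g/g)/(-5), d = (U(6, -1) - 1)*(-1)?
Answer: -1054/5 ≈ -210.80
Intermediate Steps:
U(M, o) = -5*M
d = 31 (d = (-5*6 - 1)*(-1) = (-30 - 1)*(-1) = -31*(-1) = 31)
B(g) = -⅘ (B(g) = 4/(-5) = 4*(-⅕) = -⅘)
d*(-6 + B(3)) = 31*(-6 - ⅘) = 31*(-34/5) = -1054/5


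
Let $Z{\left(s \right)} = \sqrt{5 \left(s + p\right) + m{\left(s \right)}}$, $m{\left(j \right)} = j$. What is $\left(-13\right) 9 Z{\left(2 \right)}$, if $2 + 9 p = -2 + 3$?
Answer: $- 39 \sqrt{103} \approx -395.81$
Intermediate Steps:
$p = - \frac{1}{9}$ ($p = - \frac{2}{9} + \frac{-2 + 3}{9} = - \frac{2}{9} + \frac{1}{9} \cdot 1 = - \frac{2}{9} + \frac{1}{9} = - \frac{1}{9} \approx -0.11111$)
$Z{\left(s \right)} = \sqrt{- \frac{5}{9} + 6 s}$ ($Z{\left(s \right)} = \sqrt{5 \left(s - \frac{1}{9}\right) + s} = \sqrt{5 \left(- \frac{1}{9} + s\right) + s} = \sqrt{\left(- \frac{5}{9} + 5 s\right) + s} = \sqrt{- \frac{5}{9} + 6 s}$)
$\left(-13\right) 9 Z{\left(2 \right)} = \left(-13\right) 9 \frac{\sqrt{-5 + 54 \cdot 2}}{3} = - 117 \frac{\sqrt{-5 + 108}}{3} = - 117 \frac{\sqrt{103}}{3} = - 39 \sqrt{103}$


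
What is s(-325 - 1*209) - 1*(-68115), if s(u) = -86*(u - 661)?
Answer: 170885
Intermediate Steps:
s(u) = 56846 - 86*u (s(u) = -86*(-661 + u) = 56846 - 86*u)
s(-325 - 1*209) - 1*(-68115) = (56846 - 86*(-325 - 1*209)) - 1*(-68115) = (56846 - 86*(-325 - 209)) + 68115 = (56846 - 86*(-534)) + 68115 = (56846 + 45924) + 68115 = 102770 + 68115 = 170885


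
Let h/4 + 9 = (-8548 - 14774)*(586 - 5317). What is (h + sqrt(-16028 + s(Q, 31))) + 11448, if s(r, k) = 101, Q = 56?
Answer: 441356940 + I*sqrt(15927) ≈ 4.4136e+8 + 126.2*I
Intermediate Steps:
h = 441345492 (h = -36 + 4*((-8548 - 14774)*(586 - 5317)) = -36 + 4*(-23322*(-4731)) = -36 + 4*110336382 = -36 + 441345528 = 441345492)
(h + sqrt(-16028 + s(Q, 31))) + 11448 = (441345492 + sqrt(-16028 + 101)) + 11448 = (441345492 + sqrt(-15927)) + 11448 = (441345492 + I*sqrt(15927)) + 11448 = 441356940 + I*sqrt(15927)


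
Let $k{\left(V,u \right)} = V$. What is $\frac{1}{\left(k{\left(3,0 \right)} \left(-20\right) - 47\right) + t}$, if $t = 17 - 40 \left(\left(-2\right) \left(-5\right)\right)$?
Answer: $- \frac{1}{490} \approx -0.0020408$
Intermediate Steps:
$t = -383$ ($t = 17 - 400 = -383$)
$\frac{1}{\left(k{\left(3,0 \right)} \left(-20\right) - 47\right) + t} = \frac{1}{\left(3 \left(-20\right) - 47\right) - 383} = \frac{1}{\left(-60 - 47\right) - 383} = \frac{1}{-107 - 383} = \frac{1}{-490} = - \frac{1}{490}$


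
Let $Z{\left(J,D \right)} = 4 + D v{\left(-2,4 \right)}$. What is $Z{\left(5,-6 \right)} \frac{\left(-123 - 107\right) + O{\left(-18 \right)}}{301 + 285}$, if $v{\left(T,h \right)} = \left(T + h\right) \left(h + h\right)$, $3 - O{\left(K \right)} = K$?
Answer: $\frac{9614}{293} \approx 32.812$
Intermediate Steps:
$O{\left(K \right)} = 3 - K$
$v{\left(T,h \right)} = 2 h \left(T + h\right)$ ($v{\left(T,h \right)} = \left(T + h\right) 2 h = 2 h \left(T + h\right)$)
$Z{\left(J,D \right)} = 4 + 16 D$ ($Z{\left(J,D \right)} = 4 + D 2 \cdot 4 \left(-2 + 4\right) = 4 + D 2 \cdot 4 \cdot 2 = 4 + D 16 = 4 + 16 D$)
$Z{\left(5,-6 \right)} \frac{\left(-123 - 107\right) + O{\left(-18 \right)}}{301 + 285} = \left(4 + 16 \left(-6\right)\right) \frac{\left(-123 - 107\right) + \left(3 - -18\right)}{301 + 285} = \left(4 - 96\right) \frac{\left(-123 - 107\right) + \left(3 + 18\right)}{586} = - 92 \left(-230 + 21\right) \frac{1}{586} = - 92 \left(\left(-209\right) \frac{1}{586}\right) = \left(-92\right) \left(- \frac{209}{586}\right) = \frac{9614}{293}$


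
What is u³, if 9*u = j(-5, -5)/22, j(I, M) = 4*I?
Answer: -1000/970299 ≈ -0.0010306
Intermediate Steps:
u = -10/99 (u = ((4*(-5))/22)/9 = (-20*1/22)/9 = (⅑)*(-10/11) = -10/99 ≈ -0.10101)
u³ = (-10/99)³ = -1000/970299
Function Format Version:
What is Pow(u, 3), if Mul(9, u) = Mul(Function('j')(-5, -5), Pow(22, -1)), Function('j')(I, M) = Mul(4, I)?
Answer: Rational(-1000, 970299) ≈ -0.0010306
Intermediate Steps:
u = Rational(-10, 99) (u = Mul(Rational(1, 9), Mul(Mul(4, -5), Pow(22, -1))) = Mul(Rational(1, 9), Mul(-20, Rational(1, 22))) = Mul(Rational(1, 9), Rational(-10, 11)) = Rational(-10, 99) ≈ -0.10101)
Pow(u, 3) = Pow(Rational(-10, 99), 3) = Rational(-1000, 970299)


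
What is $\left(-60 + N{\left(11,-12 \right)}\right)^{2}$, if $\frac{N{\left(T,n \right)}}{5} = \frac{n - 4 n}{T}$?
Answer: $\frac{230400}{121} \approx 1904.1$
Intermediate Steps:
$N{\left(T,n \right)} = - \frac{15 n}{T}$ ($N{\left(T,n \right)} = 5 \frac{n - 4 n}{T} = 5 \frac{\left(-3\right) n}{T} = 5 \left(- \frac{3 n}{T}\right) = - \frac{15 n}{T}$)
$\left(-60 + N{\left(11,-12 \right)}\right)^{2} = \left(-60 - - \frac{180}{11}\right)^{2} = \left(-60 - \left(-180\right) \frac{1}{11}\right)^{2} = \left(-60 + \frac{180}{11}\right)^{2} = \left(- \frac{480}{11}\right)^{2} = \frac{230400}{121}$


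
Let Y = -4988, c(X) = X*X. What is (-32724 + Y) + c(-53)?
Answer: -34903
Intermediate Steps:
c(X) = X**2
(-32724 + Y) + c(-53) = (-32724 - 4988) + (-53)**2 = -37712 + 2809 = -34903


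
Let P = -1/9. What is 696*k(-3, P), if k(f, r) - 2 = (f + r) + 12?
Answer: 22736/3 ≈ 7578.7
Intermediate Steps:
P = -⅑ (P = -1*⅑ = -⅑ ≈ -0.11111)
k(f, r) = 14 + f + r (k(f, r) = 2 + ((f + r) + 12) = 2 + (12 + f + r) = 14 + f + r)
696*k(-3, P) = 696*(14 - 3 - ⅑) = 696*(98/9) = 22736/3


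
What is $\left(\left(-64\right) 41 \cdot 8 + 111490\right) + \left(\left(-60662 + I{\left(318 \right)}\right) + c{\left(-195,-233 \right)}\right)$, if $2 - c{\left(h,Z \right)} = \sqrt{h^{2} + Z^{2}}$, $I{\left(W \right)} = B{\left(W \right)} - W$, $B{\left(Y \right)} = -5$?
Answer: $29515 - \sqrt{92314} \approx 29211.0$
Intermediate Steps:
$I{\left(W \right)} = -5 - W$
$c{\left(h,Z \right)} = 2 - \sqrt{Z^{2} + h^{2}}$ ($c{\left(h,Z \right)} = 2 - \sqrt{h^{2} + Z^{2}} = 2 - \sqrt{Z^{2} + h^{2}}$)
$\left(\left(-64\right) 41 \cdot 8 + 111490\right) + \left(\left(-60662 + I{\left(318 \right)}\right) + c{\left(-195,-233 \right)}\right) = \left(\left(-64\right) 41 \cdot 8 + 111490\right) - \left(60983 + \sqrt{\left(-233\right)^{2} + \left(-195\right)^{2}}\right) = \left(\left(-2624\right) 8 + 111490\right) - \left(60983 + \sqrt{54289 + 38025}\right) = \left(-20992 + 111490\right) + \left(\left(-60662 - 323\right) + \left(2 - \sqrt{92314}\right)\right) = 90498 - \left(60983 + \sqrt{92314}\right) = 29515 - \sqrt{92314}$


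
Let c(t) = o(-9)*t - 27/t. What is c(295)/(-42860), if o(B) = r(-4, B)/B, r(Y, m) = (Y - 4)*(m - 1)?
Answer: 6962243/113793300 ≈ 0.061183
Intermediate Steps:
r(Y, m) = (-1 + m)*(-4 + Y) (r(Y, m) = (-4 + Y)*(-1 + m) = (-1 + m)*(-4 + Y))
o(B) = (8 - 8*B)/B (o(B) = (4 - 1*(-4) - 4*B - 4*B)/B = (4 + 4 - 4*B - 4*B)/B = (8 - 8*B)/B)
c(t) = -27/t - 80*t/9 (c(t) = (-8 + 8/(-9))*t - 27/t = (-8 + 8*(-⅑))*t - 27/t = (-8 - 8/9)*t - 27/t = -80*t/9 - 27/t = -27/t - 80*t/9)
c(295)/(-42860) = (-27/295 - 80/9*295)/(-42860) = (-27*1/295 - 23600/9)*(-1/42860) = (-27/295 - 23600/9)*(-1/42860) = -6962243/2655*(-1/42860) = 6962243/113793300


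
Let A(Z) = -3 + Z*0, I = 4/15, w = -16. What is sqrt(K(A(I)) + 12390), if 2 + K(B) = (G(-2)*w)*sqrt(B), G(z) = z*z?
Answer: 2*sqrt(3097 - 16*I*sqrt(3)) ≈ 111.3 - 0.49797*I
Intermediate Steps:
I = 4/15 (I = 4*(1/15) = 4/15 ≈ 0.26667)
G(z) = z**2
A(Z) = -3 (A(Z) = -3 + 0 = -3)
K(B) = -2 - 64*sqrt(B) (K(B) = -2 + ((-2)**2*(-16))*sqrt(B) = -2 + (4*(-16))*sqrt(B) = -2 - 64*sqrt(B))
sqrt(K(A(I)) + 12390) = sqrt((-2 - 64*I*sqrt(3)) + 12390) = sqrt(12388 - 64*I*sqrt(3))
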